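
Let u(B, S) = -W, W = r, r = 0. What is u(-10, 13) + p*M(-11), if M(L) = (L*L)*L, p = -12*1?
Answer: 15972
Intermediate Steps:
W = 0
p = -12
u(B, S) = 0 (u(B, S) = -1*0 = 0)
M(L) = L**3 (M(L) = L**2*L = L**3)
u(-10, 13) + p*M(-11) = 0 - 12*(-11)**3 = 0 - 12*(-1331) = 0 + 15972 = 15972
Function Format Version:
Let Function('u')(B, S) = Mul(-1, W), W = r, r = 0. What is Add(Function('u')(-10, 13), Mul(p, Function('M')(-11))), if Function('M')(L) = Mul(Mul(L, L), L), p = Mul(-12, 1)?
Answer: 15972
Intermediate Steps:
W = 0
p = -12
Function('u')(B, S) = 0 (Function('u')(B, S) = Mul(-1, 0) = 0)
Function('M')(L) = Pow(L, 3) (Function('M')(L) = Mul(Pow(L, 2), L) = Pow(L, 3))
Add(Function('u')(-10, 13), Mul(p, Function('M')(-11))) = Add(0, Mul(-12, Pow(-11, 3))) = Add(0, Mul(-12, -1331)) = Add(0, 15972) = 15972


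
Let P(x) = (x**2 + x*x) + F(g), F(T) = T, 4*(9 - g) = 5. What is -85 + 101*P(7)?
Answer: 42383/4 ≈ 10596.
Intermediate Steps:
g = 31/4 (g = 9 - 1/4*5 = 9 - 5/4 = 31/4 ≈ 7.7500)
P(x) = 31/4 + 2*x**2 (P(x) = (x**2 + x*x) + 31/4 = (x**2 + x**2) + 31/4 = 2*x**2 + 31/4 = 31/4 + 2*x**2)
-85 + 101*P(7) = -85 + 101*(31/4 + 2*7**2) = -85 + 101*(31/4 + 2*49) = -85 + 101*(31/4 + 98) = -85 + 101*(423/4) = -85 + 42723/4 = 42383/4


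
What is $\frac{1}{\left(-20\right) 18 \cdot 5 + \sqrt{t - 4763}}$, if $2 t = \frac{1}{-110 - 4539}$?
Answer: $- \frac{223152}{402264085} - \frac{i \sqrt{16470988590}}{6033961275} \approx -0.00055474 - 2.127 \cdot 10^{-5} i$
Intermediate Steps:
$t = - \frac{1}{9298}$ ($t = \frac{1}{2 \left(-110 - 4539\right)} = \frac{1}{2 \left(-4649\right)} = \frac{1}{2} \left(- \frac{1}{4649}\right) = - \frac{1}{9298} \approx -0.00010755$)
$\frac{1}{\left(-20\right) 18 \cdot 5 + \sqrt{t - 4763}} = \frac{1}{\left(-20\right) 18 \cdot 5 + \sqrt{- \frac{1}{9298} - 4763}} = \frac{1}{\left(-360\right) 5 + \sqrt{- \frac{44286375}{9298}}} = \frac{1}{-1800 + \frac{5 i \sqrt{16470988590}}{9298}}$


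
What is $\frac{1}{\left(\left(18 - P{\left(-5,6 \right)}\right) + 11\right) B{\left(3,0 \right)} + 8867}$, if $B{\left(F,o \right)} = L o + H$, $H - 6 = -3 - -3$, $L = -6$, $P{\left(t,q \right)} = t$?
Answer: $\frac{1}{9071} \approx 0.00011024$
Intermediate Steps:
$H = 6$ ($H = 6 - 0 = 6 + \left(-3 + 3\right) = 6 + 0 = 6$)
$B{\left(F,o \right)} = 6 - 6 o$ ($B{\left(F,o \right)} = - 6 o + 6 = 6 - 6 o$)
$\frac{1}{\left(\left(18 - P{\left(-5,6 \right)}\right) + 11\right) B{\left(3,0 \right)} + 8867} = \frac{1}{\left(\left(18 - -5\right) + 11\right) \left(6 - 0\right) + 8867} = \frac{1}{\left(\left(18 + 5\right) + 11\right) \left(6 + 0\right) + 8867} = \frac{1}{\left(23 + 11\right) 6 + 8867} = \frac{1}{34 \cdot 6 + 8867} = \frac{1}{204 + 8867} = \frac{1}{9071}$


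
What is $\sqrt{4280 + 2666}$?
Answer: $\sqrt{6946} \approx 83.343$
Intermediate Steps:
$\sqrt{4280 + 2666} = \sqrt{6946}$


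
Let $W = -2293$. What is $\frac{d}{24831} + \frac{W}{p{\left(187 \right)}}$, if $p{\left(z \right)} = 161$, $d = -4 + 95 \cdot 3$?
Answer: $- \frac{56892242}{3997791} \approx -14.231$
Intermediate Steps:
$d = 281$ ($d = -4 + 285 = 281$)
$\frac{d}{24831} + \frac{W}{p{\left(187 \right)}} = \frac{281}{24831} - \frac{2293}{161} = - \frac{56892242}{3997791}$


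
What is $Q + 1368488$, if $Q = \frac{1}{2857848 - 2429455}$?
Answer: $\frac{586250679785}{428393} \approx 1.3685 \cdot 10^{6}$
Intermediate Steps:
$Q = \frac{1}{428393} \approx 2.3343 \cdot 10^{-6}$
$Q + 1368488 = \frac{1}{428393} + 1368488 = \frac{586250679785}{428393}$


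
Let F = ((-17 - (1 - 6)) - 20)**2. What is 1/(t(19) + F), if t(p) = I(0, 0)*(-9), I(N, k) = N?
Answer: 1/1024 ≈ 0.00097656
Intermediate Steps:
t(p) = 0 (t(p) = 0*(-9) = 0)
F = 1024 (F = ((-17 - 1*(-5)) - 20)**2 = ((-17 + 5) - 20)**2 = (-12 - 20)**2 = (-32)**2 = 1024)
1/(t(19) + F) = 1/(0 + 1024) = 1/1024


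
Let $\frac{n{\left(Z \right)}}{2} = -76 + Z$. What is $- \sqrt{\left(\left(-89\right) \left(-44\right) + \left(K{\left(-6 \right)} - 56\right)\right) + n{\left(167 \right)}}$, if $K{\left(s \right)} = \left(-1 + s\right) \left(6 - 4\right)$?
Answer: $- 2 \sqrt{1007} \approx -63.467$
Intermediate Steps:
$K{\left(s \right)} = -2 + 2 s$ ($K{\left(s \right)} = \left(-1 + s\right) 2 = -2 + 2 s$)
$n{\left(Z \right)} = -152 + 2 Z$ ($n{\left(Z \right)} = 2 \left(-76 + Z\right) = -152 + 2 Z$)
$- \sqrt{\left(\left(-89\right) \left(-44\right) + \left(K{\left(-6 \right)} - 56\right)\right) + n{\left(167 \right)}} = - \sqrt{\left(\left(-89\right) \left(-44\right) + \left(\left(-2 + 2 \left(-6\right)\right) - 56\right)\right) + \left(-152 + 2 \cdot 167\right)} = - \sqrt{\left(3916 - 70\right) + \left(-152 + 334\right)} = - \sqrt{\left(3916 - 70\right) + 182} = - \sqrt{3846 + 182} = - \sqrt{4028} = - 2 \sqrt{1007}$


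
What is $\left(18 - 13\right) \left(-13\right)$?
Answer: $-65$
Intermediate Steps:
$\left(18 - 13\right) \left(-13\right) = 5 \left(-13\right) = -65$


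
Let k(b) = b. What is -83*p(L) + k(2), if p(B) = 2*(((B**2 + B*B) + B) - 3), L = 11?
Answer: -41498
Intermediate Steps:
p(B) = -6 + 2*B + 4*B**2 (p(B) = 2*(((B**2 + B**2) + B) - 3) = 2*((2*B**2 + B) - 3) = 2*((B + 2*B**2) - 3) = 2*(-3 + B + 2*B**2) = -6 + 2*B + 4*B**2)
-83*p(L) + k(2) = -83*(-6 + 2*11 + 4*11**2) + 2 = -83*(-6 + 22 + 4*121) + 2 = -83*(-6 + 22 + 484) + 2 = -83*500 + 2 = -41500 + 2 = -41498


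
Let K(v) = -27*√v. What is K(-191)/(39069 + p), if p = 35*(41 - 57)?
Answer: -27*I*√191/38509 ≈ -0.0096899*I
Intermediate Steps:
p = -560 (p = 35*(-16) = -560)
K(-191)/(39069 + p) = (-27*I*√191)/(39069 - 560) = -27*I*√191/38509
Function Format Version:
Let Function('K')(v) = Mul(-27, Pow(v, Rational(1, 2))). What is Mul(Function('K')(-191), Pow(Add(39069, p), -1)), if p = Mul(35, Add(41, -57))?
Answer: Mul(Rational(-27, 38509), I, Pow(191, Rational(1, 2))) ≈ Mul(-0.0096899, I)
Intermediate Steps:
p = -560 (p = Mul(35, -16) = -560)
Mul(Function('K')(-191), Pow(Add(39069, p), -1)) = Mul(Mul(-27, Pow(-191, Rational(1, 2))), Pow(Add(39069, -560), -1)) = Mul(Mul(-27, Mul(I, Pow(191, Rational(1, 2)))), Pow(38509, -1)) = Mul(Mul(-27, I, Pow(191, Rational(1, 2))), Rational(1, 38509)) = Mul(Rational(-27, 38509), I, Pow(191, Rational(1, 2)))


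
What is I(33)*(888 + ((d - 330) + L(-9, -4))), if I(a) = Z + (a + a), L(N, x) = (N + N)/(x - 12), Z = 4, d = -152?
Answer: 113995/4 ≈ 28499.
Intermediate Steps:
L(N, x) = 2*N/(-12 + x) (L(N, x) = (2*N)/(-12 + x) = 2*N/(-12 + x))
I(a) = 4 + 2*a (I(a) = 4 + (a + a) = 4 + 2*a)
I(33)*(888 + ((d - 330) + L(-9, -4))) = (4 + 2*33)*(888 + ((-152 - 330) + 2*(-9)/(-12 - 4))) = (4 + 66)*(888 + (-482 + 2*(-9)/(-16))) = 70*(888 + (-482 + 2*(-9)*(-1/16))) = 70*(888 + (-482 + 9/8)) = 70*(888 - 3847/8) = 70*(3257/8) = 113995/4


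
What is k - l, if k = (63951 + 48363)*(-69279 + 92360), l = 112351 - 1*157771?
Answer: 2592364854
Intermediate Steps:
l = -45420 (l = 112351 - 157771 = -45420)
k = 2592319434 (k = 112314*23081 = 2592319434)
k - l = 2592319434 - 1*(-45420) = 2592319434 + 45420 = 2592364854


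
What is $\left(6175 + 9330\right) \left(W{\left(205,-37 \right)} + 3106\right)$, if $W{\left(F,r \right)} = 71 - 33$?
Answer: $48747720$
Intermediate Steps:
$W{\left(F,r \right)} = 38$ ($W{\left(F,r \right)} = 71 - 33 = 38$)
$\left(6175 + 9330\right) \left(W{\left(205,-37 \right)} + 3106\right) = \left(6175 + 9330\right) \left(38 + 3106\right) = 15505 \cdot 3144 = 48747720$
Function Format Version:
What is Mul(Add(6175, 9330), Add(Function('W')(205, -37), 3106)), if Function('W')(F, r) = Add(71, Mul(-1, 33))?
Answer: 48747720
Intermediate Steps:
Function('W')(F, r) = 38 (Function('W')(F, r) = Add(71, -33) = 38)
Mul(Add(6175, 9330), Add(Function('W')(205, -37), 3106)) = Mul(Add(6175, 9330), Add(38, 3106)) = Mul(15505, 3144) = 48747720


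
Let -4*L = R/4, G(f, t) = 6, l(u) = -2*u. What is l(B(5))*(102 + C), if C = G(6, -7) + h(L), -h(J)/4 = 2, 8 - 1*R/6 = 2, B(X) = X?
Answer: -1000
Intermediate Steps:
R = 36 (R = 48 - 6*2 = 48 - 12 = 36)
L = -9/4 ≈ -2.2500
h(J) = -8 (h(J) = -4*2 = -8)
C = -2 (C = 6 - 8 = -2)
l(B(5))*(102 + C) = (-2*5)*(102 - 2) = -10*100 = -1000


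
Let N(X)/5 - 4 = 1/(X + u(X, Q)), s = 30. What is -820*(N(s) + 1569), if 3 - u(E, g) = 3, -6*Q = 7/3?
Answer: -3909350/3 ≈ -1.3031e+6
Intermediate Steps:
Q = -7/18 (Q = -7/(6*3) = -⅙*7/3 = -7/18 ≈ -0.38889)
u(E, g) = 0 (u(E, g) = 3 - 1*3 = 3 - 3 = 0)
N(X) = 20 + 5/X (N(X) = 20 + 5/(X + 0) = 20 + 5/X)
-820*(N(s) + 1569) = -820*((20 + 5/30) + 1569) = -820*((20 + 5*(1/30)) + 1569) = -820*((20 + ⅙) + 1569) = -820*(121/6 + 1569) = -820*9535/6 = -3909350/3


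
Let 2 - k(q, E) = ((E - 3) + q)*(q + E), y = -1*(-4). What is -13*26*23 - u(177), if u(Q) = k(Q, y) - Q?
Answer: 24619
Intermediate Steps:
y = 4
k(q, E) = 2 - (E + q)*(-3 + E + q) (k(q, E) = 2 - ((E - 3) + q)*(q + E) = 2 - ((-3 + E) + q)*(E + q) = 2 - (-3 + E + q)*(E + q) = 2 - (E + q)*(-3 + E + q))
u(Q) = -2 - Q² - 6*Q (u(Q) = (2 - 1*4² - Q² + 3*4 + 3*Q - 2*4*Q) - Q = (2 - 1*16 - Q² + 12 + 3*Q - 8*Q) - Q = (2 - 16 - Q² + 12 + 3*Q - 8*Q) - Q = (-2 - Q² - 5*Q) - Q = -2 - Q² - 6*Q)
-13*26*23 - u(177) = -13*26*23 - (-2 - 1*177² - 6*177) = -338*23 - (-2 - 1*31329 - 1062) = -7774 - (-2 - 31329 - 1062) = -7774 - 1*(-32393) = -7774 + 32393 = 24619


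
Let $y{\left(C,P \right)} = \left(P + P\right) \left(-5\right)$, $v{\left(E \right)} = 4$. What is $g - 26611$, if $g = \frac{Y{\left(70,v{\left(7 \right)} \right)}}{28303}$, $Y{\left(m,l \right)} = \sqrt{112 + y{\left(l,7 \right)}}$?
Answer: $-26611 + \frac{\sqrt{42}}{28303} \approx -26611.0$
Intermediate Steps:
$y{\left(C,P \right)} = - 10 P$ ($y{\left(C,P \right)} = 2 P \left(-5\right) = - 10 P$)
$Y{\left(m,l \right)} = \sqrt{42}$ ($Y{\left(m,l \right)} = \sqrt{112 - 70} = \sqrt{42}$)
$g = \frac{\sqrt{42}}{28303} \approx 0.00022898$
$g - 26611 = \frac{\sqrt{42}}{28303} - 26611 = -26611 + \frac{\sqrt{42}}{28303}$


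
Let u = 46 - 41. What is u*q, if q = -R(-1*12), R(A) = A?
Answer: 60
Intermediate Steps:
u = 5
q = 12 (q = -(-1)*12 = -1*(-12) = 12)
u*q = 5*12 = 60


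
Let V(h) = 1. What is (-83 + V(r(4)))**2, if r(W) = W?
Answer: 6724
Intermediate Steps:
(-83 + V(r(4)))**2 = (-83 + 1)**2 = (-82)**2 = 6724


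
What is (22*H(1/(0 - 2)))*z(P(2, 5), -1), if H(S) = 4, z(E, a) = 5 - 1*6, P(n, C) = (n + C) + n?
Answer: -88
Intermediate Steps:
P(n, C) = C + 2*n (P(n, C) = (C + n) + n = C + 2*n)
z(E, a) = -1 (z(E, a) = 5 - 6 = -1)
(22*H(1/(0 - 2)))*z(P(2, 5), -1) = (22*4)*(-1) = 88*(-1) = -88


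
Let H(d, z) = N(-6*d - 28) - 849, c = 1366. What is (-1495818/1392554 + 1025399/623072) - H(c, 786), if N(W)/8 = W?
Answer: 28911159835474179/433830702944 ≈ 66642.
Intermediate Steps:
N(W) = 8*W
H(d, z) = -1073 - 48*d (H(d, z) = 8*(-6*d - 28) - 849 = 8*(-28 - 6*d) - 849 = (-224 - 48*d) - 849 = -1073 - 48*d)
(-1495818/1392554 + 1025399/623072) - H(c, 786) = (-1495818/1392554 + 1025399/623072) - (-1073 - 48*1366) = (-1495818*1/1392554 + 1025399*(1/623072)) - (-1073 - 65568) = (-747909/696277 + 1025399/623072) - 1*(-66641) = 247960583075/433830702944 + 66641 = 28911159835474179/433830702944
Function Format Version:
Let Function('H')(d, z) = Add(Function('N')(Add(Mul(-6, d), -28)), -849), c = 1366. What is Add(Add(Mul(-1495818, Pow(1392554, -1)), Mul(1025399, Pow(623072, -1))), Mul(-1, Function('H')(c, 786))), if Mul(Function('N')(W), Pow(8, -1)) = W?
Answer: Rational(28911159835474179, 433830702944) ≈ 66642.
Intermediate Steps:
Function('N')(W) = Mul(8, W)
Function('H')(d, z) = Add(-1073, Mul(-48, d)) (Function('H')(d, z) = Add(Mul(8, Add(Mul(-6, d), -28)), -849) = Add(Mul(8, Add(-28, Mul(-6, d))), -849) = Add(Add(-224, Mul(-48, d)), -849) = Add(-1073, Mul(-48, d)))
Add(Add(Mul(-1495818, Pow(1392554, -1)), Mul(1025399, Pow(623072, -1))), Mul(-1, Function('H')(c, 786))) = Add(Add(Mul(-1495818, Pow(1392554, -1)), Mul(1025399, Pow(623072, -1))), Mul(-1, Add(-1073, Mul(-48, 1366)))) = Add(Add(Mul(-1495818, Rational(1, 1392554)), Mul(1025399, Rational(1, 623072))), Mul(-1, Add(-1073, -65568))) = Add(Add(Rational(-747909, 696277), Rational(1025399, 623072)), Mul(-1, -66641)) = Add(Rational(247960583075, 433830702944), 66641) = Rational(28911159835474179, 433830702944)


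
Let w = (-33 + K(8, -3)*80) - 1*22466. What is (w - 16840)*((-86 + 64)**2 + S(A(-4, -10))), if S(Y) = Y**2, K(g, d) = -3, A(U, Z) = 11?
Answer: -23945295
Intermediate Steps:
w = -22739 (w = (-33 - 3*80) - 1*22466 = (-33 - 240) - 22466 = -273 - 22466 = -22739)
(w - 16840)*((-86 + 64)**2 + S(A(-4, -10))) = (-22739 - 16840)*((-86 + 64)**2 + 11**2) = -39579*((-22)**2 + 121) = -39579*(484 + 121) = -39579*605 = -23945295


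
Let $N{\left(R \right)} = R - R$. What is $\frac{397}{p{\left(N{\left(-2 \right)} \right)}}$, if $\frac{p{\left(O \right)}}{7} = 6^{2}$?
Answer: $\frac{397}{252} \approx 1.5754$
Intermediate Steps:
$N{\left(R \right)} = 0$
$p{\left(O \right)} = 252$ ($p{\left(O \right)} = 7 \cdot 6^{2} = 7 \cdot 36 = 252$)
$\frac{397}{p{\left(N{\left(-2 \right)} \right)}} = \frac{397}{252}$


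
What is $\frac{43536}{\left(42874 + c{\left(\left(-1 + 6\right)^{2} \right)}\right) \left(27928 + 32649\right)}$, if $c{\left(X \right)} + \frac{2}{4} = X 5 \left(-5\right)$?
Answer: $\frac{87072}{5118574769} \approx 1.7011 \cdot 10^{-5}$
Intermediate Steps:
$c{\left(X \right)} = - \frac{1}{2} - 25 X$ ($c{\left(X \right)} = - \frac{1}{2} + X 5 \left(-5\right) = - \frac{1}{2} + 5 X \left(-5\right) = - \frac{1}{2} - 25 X$)
$\frac{43536}{\left(42874 + c{\left(\left(-1 + 6\right)^{2} \right)}\right) \left(27928 + 32649\right)} = \frac{43536}{\left(42874 - \left(\frac{1}{2} + 25 \left(-1 + 6\right)^{2}\right)\right) \left(27928 + 32649\right)} = \frac{43536}{\left(42874 - \left(\frac{1}{2} + 25 \cdot 5^{2}\right)\right) 60577} = \frac{43536}{\left(42874 - \frac{1251}{2}\right) 60577} = \frac{43536}{\frac{84497}{2} \cdot 60577} = \frac{43536}{\frac{5118574769}{2}} = 43536 \cdot \frac{2}{5118574769} = \frac{87072}{5118574769}$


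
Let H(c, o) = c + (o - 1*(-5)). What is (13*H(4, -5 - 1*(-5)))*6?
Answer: 702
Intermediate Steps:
H(c, o) = 5 + c + o (H(c, o) = c + (o + 5) = c + (5 + o) = 5 + c + o)
(13*H(4, -5 - 1*(-5)))*6 = (13*(5 + 4 + (-5 - 1*(-5))))*6 = (13*(5 + 4 + (-5 + 5)))*6 = (13*(5 + 4 + 0))*6 = (13*9)*6 = 117*6 = 702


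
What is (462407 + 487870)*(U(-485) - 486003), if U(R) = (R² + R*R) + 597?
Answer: -14212342812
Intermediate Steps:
U(R) = 597 + 2*R² (U(R) = (R² + R²) + 597 = 2*R² + 597 = 597 + 2*R²)
(462407 + 487870)*(U(-485) - 486003) = (462407 + 487870)*((597 + 2*(-485)²) - 486003) = 950277*((597 + 2*235225) - 486003) = 950277*((597 + 470450) - 486003) = 950277*(471047 - 486003) = 950277*(-14956) = -14212342812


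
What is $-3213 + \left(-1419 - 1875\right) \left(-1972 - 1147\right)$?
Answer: $10270773$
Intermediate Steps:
$-3213 + \left(-1419 - 1875\right) \left(-1972 - 1147\right) = -3213 - -10273986 = -3213 + 10273986 = 10270773$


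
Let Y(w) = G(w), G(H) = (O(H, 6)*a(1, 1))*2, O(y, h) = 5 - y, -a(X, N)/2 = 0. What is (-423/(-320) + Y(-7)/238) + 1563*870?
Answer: 435139623/320 ≈ 1.3598e+6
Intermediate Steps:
a(X, N) = 0 (a(X, N) = -2*0 = 0)
G(H) = 0 (G(H) = ((5 - H)*0)*2 = 0*2 = 0)
Y(w) = 0
(-423/(-320) + Y(-7)/238) + 1563*870 = (-423/(-320) + 0/238) + 1563*870 = (-423*(-1/320) + 0*(1/238)) + 1359810 = (423/320 + 0) + 1359810 = 423/320 + 1359810 = 435139623/320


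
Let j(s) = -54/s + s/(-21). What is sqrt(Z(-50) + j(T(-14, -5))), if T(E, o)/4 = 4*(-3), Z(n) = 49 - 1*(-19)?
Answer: sqrt(55986)/28 ≈ 8.4505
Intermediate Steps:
Z(n) = 68 (Z(n) = 49 + 19 = 68)
T(E, o) = -48 (T(E, o) = 4*(4*(-3)) = 4*(-12) = -48)
j(s) = -54/s - s/21 (j(s) = -54/s + s*(-1/21) = -54/s - s/21)
sqrt(Z(-50) + j(T(-14, -5))) = sqrt(68 + (-54/(-48) - 1/21*(-48))) = sqrt(68 + (-54*(-1/48) + 16/7)) = sqrt(68 + (9/8 + 16/7)) = sqrt(68 + 191/56) = sqrt(3999/56) = sqrt(55986)/28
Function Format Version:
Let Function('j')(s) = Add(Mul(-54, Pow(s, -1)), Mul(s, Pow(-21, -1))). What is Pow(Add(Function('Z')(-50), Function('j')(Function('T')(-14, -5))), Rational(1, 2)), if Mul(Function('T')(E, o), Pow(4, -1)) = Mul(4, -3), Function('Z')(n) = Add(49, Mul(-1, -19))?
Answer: Mul(Rational(1, 28), Pow(55986, Rational(1, 2))) ≈ 8.4505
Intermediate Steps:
Function('Z')(n) = 68 (Function('Z')(n) = Add(49, 19) = 68)
Function('T')(E, o) = -48 (Function('T')(E, o) = Mul(4, Mul(4, -3)) = Mul(4, -12) = -48)
Function('j')(s) = Add(Mul(-54, Pow(s, -1)), Mul(Rational(-1, 21), s)) (Function('j')(s) = Add(Mul(-54, Pow(s, -1)), Mul(s, Rational(-1, 21))) = Add(Mul(-54, Pow(s, -1)), Mul(Rational(-1, 21), s)))
Pow(Add(Function('Z')(-50), Function('j')(Function('T')(-14, -5))), Rational(1, 2)) = Pow(Add(68, Add(Mul(-54, Pow(-48, -1)), Mul(Rational(-1, 21), -48))), Rational(1, 2)) = Pow(Add(68, Add(Mul(-54, Rational(-1, 48)), Rational(16, 7))), Rational(1, 2)) = Pow(Add(68, Add(Rational(9, 8), Rational(16, 7))), Rational(1, 2)) = Pow(Add(68, Rational(191, 56)), Rational(1, 2)) = Pow(Rational(3999, 56), Rational(1, 2)) = Mul(Rational(1, 28), Pow(55986, Rational(1, 2)))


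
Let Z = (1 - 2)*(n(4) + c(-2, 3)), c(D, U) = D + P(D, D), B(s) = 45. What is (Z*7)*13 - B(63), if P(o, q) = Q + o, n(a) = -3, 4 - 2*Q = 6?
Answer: 683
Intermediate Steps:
Q = -1 (Q = 2 - 1/2*6 = 2 - 3 = -1)
P(o, q) = -1 + o
c(D, U) = -1 + 2*D (c(D, U) = D + (-1 + D) = -1 + 2*D)
Z = 8 (Z = (1 - 2)*(-3 + (-1 + 2*(-2))) = -(-3 + (-1 - 4)) = -(-3 - 5) = -1*(-8) = 8)
(Z*7)*13 - B(63) = (8*7)*13 - 1*45 = 56*13 - 45 = 728 - 45 = 683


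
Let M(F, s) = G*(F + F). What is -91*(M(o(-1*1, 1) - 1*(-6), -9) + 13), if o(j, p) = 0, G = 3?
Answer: -4459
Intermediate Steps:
M(F, s) = 6*F (M(F, s) = 3*(F + F) = 3*(2*F) = 6*F)
-91*(M(o(-1*1, 1) - 1*(-6), -9) + 13) = -91*(6*(0 - 1*(-6)) + 13) = -91*(6*(0 + 6) + 13) = -91*(6*6 + 13) = -91*(36 + 13) = -91*49 = -4459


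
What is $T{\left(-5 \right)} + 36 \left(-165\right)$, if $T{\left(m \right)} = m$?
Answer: $-5945$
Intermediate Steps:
$T{\left(-5 \right)} + 36 \left(-165\right) = -5 + 36 \left(-165\right) = -5 - 5940 = -5945$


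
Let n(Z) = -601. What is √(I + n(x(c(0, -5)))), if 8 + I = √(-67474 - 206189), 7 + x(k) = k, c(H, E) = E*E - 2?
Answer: √(-609 + 3*I*√30407) ≈ 9.8447 + 26.569*I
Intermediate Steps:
c(H, E) = -2 + E² (c(H, E) = E² - 2 = -2 + E²)
x(k) = -7 + k
I = -8 + 3*I*√30407 (I = -8 + √(-67474 - 206189) = -8 + √(-273663) = -8 + 3*I*√30407 ≈ -8.0 + 523.13*I)
√(I + n(x(c(0, -5)))) = √((-8 + 3*I*√30407) - 601) = √(-609 + 3*I*√30407)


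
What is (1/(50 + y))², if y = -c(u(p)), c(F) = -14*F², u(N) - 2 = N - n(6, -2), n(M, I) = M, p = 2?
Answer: 1/11236 ≈ 8.9000e-5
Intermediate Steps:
u(N) = -4 + N (u(N) = 2 + (N - 1*6) = 2 + (N - 6) = 2 + (-6 + N) = -4 + N)
y = 56 (y = -(-14)*(-4 + 2)² = -(-14)*(-2)² = -(-14)*4 = -1*(-56) = 56)
(1/(50 + y))² = (1/(50 + 56))² = (1/106)² = 1/11236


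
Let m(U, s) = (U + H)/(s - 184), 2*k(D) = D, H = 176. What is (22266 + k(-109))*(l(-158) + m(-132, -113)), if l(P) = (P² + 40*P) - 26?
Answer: 11165321243/27 ≈ 4.1353e+8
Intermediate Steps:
k(D) = D/2
m(U, s) = (176 + U)/(-184 + s) (m(U, s) = (U + 176)/(s - 184) = (176 + U)/(-184 + s))
l(P) = -26 + P² + 40*P
(22266 + k(-109))*(l(-158) + m(-132, -113)) = (22266 + (½)*(-109))*((-26 + (-158)² + 40*(-158)) + (176 - 132)/(-184 - 113)) = (22266 - 109/2)*((-26 + 24964 - 6320) + 44/(-297)) = 44423*(18618 - 1/297*44)/2 = 44423*(18618 - 4/27)/2 = (44423/2)*(502682/27) = 11165321243/27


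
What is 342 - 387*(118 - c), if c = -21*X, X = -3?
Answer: -20943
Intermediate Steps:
c = 63 (c = -21*(-3) = 63)
342 - 387*(118 - c) = 342 - 387*(118 - 1*63) = 342 - 387*(118 - 63) = 342 - 387*55 = 342 - 21285 = -20943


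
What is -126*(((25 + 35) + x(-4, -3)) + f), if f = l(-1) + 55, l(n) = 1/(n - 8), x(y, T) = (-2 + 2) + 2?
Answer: -14728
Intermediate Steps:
x(y, T) = 2 (x(y, T) = 0 + 2 = 2)
l(n) = 1/(-8 + n)
f = 494/9 (f = 1/(-8 - 1) + 55 = 1/(-9) + 55 = -⅑ + 55 = 494/9 ≈ 54.889)
-126*(((25 + 35) + x(-4, -3)) + f) = -126*(((25 + 35) + 2) + 494/9) = -126*((60 + 2) + 494/9) = -126*(62 + 494/9) = -126*1052/9 = -14728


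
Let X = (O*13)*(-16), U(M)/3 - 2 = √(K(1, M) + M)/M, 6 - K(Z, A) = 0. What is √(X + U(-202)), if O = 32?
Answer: √(-67836650 - 2121*I)/101 ≈ 0.0012748 - 81.547*I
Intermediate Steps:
K(Z, A) = 6 (K(Z, A) = 6 - 1*0 = 6 + 0 = 6)
U(M) = 6 + 3*√(6 + M)/M (U(M) = 6 + 3*(√(6 + M)/M) = 6 + 3*√(6 + M)/M)
X = -6656 (X = (32*13)*(-16) = 416*(-16) = -6656)
√(X + U(-202)) = √(-6656 + (6 + 3*√(6 - 202)/(-202))) = √(-6656 + (6 + 3*(-1/202)*√(-196))) = √(-6656 + (6 + 3*(-1/202)*(14*I))) = √(-6656 + (6 - 21*I/101)) = √(-6650 - 21*I/101)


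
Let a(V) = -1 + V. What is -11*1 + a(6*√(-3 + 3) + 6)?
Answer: -6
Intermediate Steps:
-11*1 + a(6*√(-3 + 3) + 6) = -11*1 + (-1 + (6*√(-3 + 3) + 6)) = -11 + (-1 + (6*√0 + 6)) = -11 + (-1 + (6*0 + 6)) = -11 + (-1 + (0 + 6)) = -11 + (-1 + 6) = -11 + 5 = -6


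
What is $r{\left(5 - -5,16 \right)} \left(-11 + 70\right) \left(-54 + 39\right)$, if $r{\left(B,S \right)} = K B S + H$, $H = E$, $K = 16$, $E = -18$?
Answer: $-2249670$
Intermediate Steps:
$H = -18$
$r{\left(B,S \right)} = -18 + 16 B S$ ($r{\left(B,S \right)} = 16 B S - 18 = -18 + 16 B S$)
$r{\left(5 - -5,16 \right)} \left(-11 + 70\right) \left(-54 + 39\right) = \left(-18 + 16 \left(5 - -5\right) 16\right) \left(-11 + 70\right) \left(-54 + 39\right) = \left(-18 + 16 \left(5 + 5\right) 16\right) 59 \left(-15\right) = \left(-18 + 16 \cdot 10 \cdot 16\right) \left(-885\right) = \left(-18 + 2560\right) \left(-885\right) = 2542 \left(-885\right) = -2249670$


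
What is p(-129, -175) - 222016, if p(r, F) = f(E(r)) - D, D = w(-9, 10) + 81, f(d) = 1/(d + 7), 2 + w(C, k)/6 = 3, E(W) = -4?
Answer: -666308/3 ≈ -2.2210e+5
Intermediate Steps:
w(C, k) = 6 (w(C, k) = -12 + 6*3 = -12 + 18 = 6)
f(d) = 1/(7 + d)
D = 87 (D = 6 + 81 = 87)
p(r, F) = -260/3 (p(r, F) = 1/(7 - 4) - 1*87 = 1/3 - 87 = -260/3)
p(-129, -175) - 222016 = -260/3 - 222016 = -666308/3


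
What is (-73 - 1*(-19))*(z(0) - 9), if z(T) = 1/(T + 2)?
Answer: 459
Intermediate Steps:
z(T) = 1/(2 + T)
(-73 - 1*(-19))*(z(0) - 9) = (-73 - 1*(-19))*(1/(2 + 0) - 9) = (-73 + 19)*(1/2 - 9) = -54*(½ - 9) = -54*(-17/2) = 459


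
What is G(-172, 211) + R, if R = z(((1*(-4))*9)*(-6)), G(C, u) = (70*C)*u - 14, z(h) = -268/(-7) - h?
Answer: -17784422/7 ≈ -2.5406e+6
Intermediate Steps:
z(h) = 268/7 - h (z(h) = -268*(-⅐) - h = 268/7 - h)
G(C, u) = -14 + 70*C*u (G(C, u) = 70*C*u - 14 = -14 + 70*C*u)
R = -1244/7 (R = 268/7 - (1*(-4))*9*(-6) = 268/7 - (-4*9)*(-6) = 268/7 - (-36)*(-6) = 268/7 - 1*216 = 268/7 - 216 = -1244/7 ≈ -177.71)
G(-172, 211) + R = (-14 + 70*(-172)*211) - 1244/7 = (-14 - 2540440) - 1244/7 = -2540454 - 1244/7 = -17784422/7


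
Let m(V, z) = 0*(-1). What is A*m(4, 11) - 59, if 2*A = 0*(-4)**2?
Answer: -59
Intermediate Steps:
m(V, z) = 0
A = 0 (A = (0*(-4)**2)/2 = (0*16)/2 = (1/2)*0 = 0)
A*m(4, 11) - 59 = 0*0 - 59 = 0 - 59 = -59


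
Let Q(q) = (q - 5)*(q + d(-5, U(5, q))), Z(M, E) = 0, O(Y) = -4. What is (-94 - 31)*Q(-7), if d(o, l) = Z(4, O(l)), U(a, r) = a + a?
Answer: -10500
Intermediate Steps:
U(a, r) = 2*a
d(o, l) = 0
Q(q) = q*(-5 + q) (Q(q) = (q - 5)*(q + 0) = (-5 + q)*q = q*(-5 + q))
(-94 - 31)*Q(-7) = (-94 - 31)*(-7*(-5 - 7)) = -(-875)*(-12) = -125*84 = -10500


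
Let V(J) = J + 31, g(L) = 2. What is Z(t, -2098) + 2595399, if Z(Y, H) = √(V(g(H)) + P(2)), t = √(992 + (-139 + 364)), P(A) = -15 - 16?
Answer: 2595399 + √2 ≈ 2.5954e+6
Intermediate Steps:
V(J) = 31 + J
P(A) = -31
t = √1217 (t = √(992 + 225) = √1217 ≈ 34.885)
Z(Y, H) = √2 (Z(Y, H) = √((31 + 2) - 31) = √(33 - 31) = √2)
Z(t, -2098) + 2595399 = √2 + 2595399 = 2595399 + √2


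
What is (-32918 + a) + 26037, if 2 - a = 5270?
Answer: -12149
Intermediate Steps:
a = -5268 (a = 2 - 1*5270 = 2 - 5270 = -5268)
(-32918 + a) + 26037 = (-32918 - 5268) + 26037 = -38186 + 26037 = -12149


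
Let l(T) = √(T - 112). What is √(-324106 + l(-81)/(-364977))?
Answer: √(-4797064475745786 - 40553*I*√193)/121659 ≈ 3.343e-8 - 569.3*I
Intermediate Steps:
l(T) = √(-112 + T)
√(-324106 + l(-81)/(-364977)) = √(-324106 + √(-112 - 81)/(-364977)) = √(-324106 + √(-193)*(-1/364977)) = √(-324106 + (I*√193)*(-1/364977)) = √(-324106 - I*√193/364977)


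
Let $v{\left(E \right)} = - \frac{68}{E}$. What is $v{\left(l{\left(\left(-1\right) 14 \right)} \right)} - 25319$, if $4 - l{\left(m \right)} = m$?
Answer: $- \frac{227905}{9} \approx -25323.0$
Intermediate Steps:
$l{\left(m \right)} = 4 - m$
$v{\left(l{\left(\left(-1\right) 14 \right)} \right)} - 25319 = - \frac{68}{4 - \left(-1\right) 14} - 25319 = - \frac{68}{4 - -14} - 25319 = - \frac{68}{4 + 14} - 25319 = - \frac{68}{18} - 25319 = \left(-68\right) \frac{1}{18} - 25319 = - \frac{34}{9} - 25319 = - \frac{227905}{9}$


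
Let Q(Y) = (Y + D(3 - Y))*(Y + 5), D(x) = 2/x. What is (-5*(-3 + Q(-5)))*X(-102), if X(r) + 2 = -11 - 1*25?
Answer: -570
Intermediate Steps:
X(r) = -38 (X(r) = -2 + (-11 - 1*25) = -2 + (-11 - 25) = -2 - 36 = -38)
Q(Y) = (5 + Y)*(Y + 2/(3 - Y)) (Q(Y) = (Y + 2/(3 - Y))*(Y + 5) = (Y + 2/(3 - Y))*(5 + Y) = (5 + Y)*(Y + 2/(3 - Y)))
(-5*(-3 + Q(-5)))*X(-102) = -5*(-3 + (-10 - 2*(-5) - 5*(-3 - 5)*(5 - 5))/(-3 - 5))*(-38) = -5*(-3 + (-10 + 10 - 5*(-8)*0)/(-8))*(-38) = -5*(-3 - (-10 + 10 + 0)/8)*(-38) = -5*(-3 - ⅛*0)*(-38) = -5*(-3 + 0)*(-38) = -5*(-3)*(-38) = 15*(-38) = -570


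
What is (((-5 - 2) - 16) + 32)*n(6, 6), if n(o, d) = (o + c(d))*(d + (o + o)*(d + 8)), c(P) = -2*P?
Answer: -9396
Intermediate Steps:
n(o, d) = (d + 2*o*(8 + d))*(o - 2*d) (n(o, d) = (o - 2*d)*(d + (o + o)*(d + 8)) = (o - 2*d)*(d + (2*o)*(8 + d)) = (o - 2*d)*(d + 2*o*(8 + d)) = (d + 2*o*(8 + d))*(o - 2*d))
(((-5 - 2) - 16) + 32)*n(6, 6) = (((-5 - 2) - 16) + 32)*(-2*6² + 16*6² - 31*6*6 - 4*6*6² + 2*6*6²) = ((-7 - 16) + 32)*(-2*36 + 16*36 - 1116 - 4*6*36 + 2*6*36) = (-23 + 32)*(-72 + 576 - 1116 - 864 + 432) = 9*(-1044) = -9396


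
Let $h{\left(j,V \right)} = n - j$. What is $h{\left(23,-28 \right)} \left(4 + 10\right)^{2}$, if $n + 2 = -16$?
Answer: $-8036$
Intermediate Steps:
$n = -18$ ($n = -2 - 16 = -18$)
$h{\left(j,V \right)} = -18 - j$
$h{\left(23,-28 \right)} \left(4 + 10\right)^{2} = \left(-18 - 23\right) \left(4 + 10\right)^{2} = \left(-18 - 23\right) 14^{2} = \left(-41\right) 196 = -8036$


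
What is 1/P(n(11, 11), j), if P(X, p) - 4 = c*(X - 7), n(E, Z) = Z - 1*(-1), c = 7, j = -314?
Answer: 1/39 ≈ 0.025641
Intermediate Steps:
n(E, Z) = 1 + Z (n(E, Z) = Z + 1 = 1 + Z)
P(X, p) = -45 + 7*X (P(X, p) = 4 + 7*(X - 7) = 4 + 7*(-7 + X) = 4 + (-49 + 7*X) = -45 + 7*X)
1/P(n(11, 11), j) = 1/(-45 + 7*(1 + 11)) = 1/(-45 + 7*12) = 1/(-45 + 84) = 1/39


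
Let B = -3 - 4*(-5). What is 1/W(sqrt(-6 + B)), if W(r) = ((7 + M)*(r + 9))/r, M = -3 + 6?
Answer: -11/700 + 9*sqrt(11)/700 ≈ 0.026928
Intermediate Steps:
M = 3
B = 17 (B = -3 + 20 = 17)
W(r) = (90 + 10*r)/r (W(r) = ((7 + 3)*(r + 9))/r = (10*(9 + r))/r = (90 + 10*r)/r)
1/W(sqrt(-6 + B)) = 1/(10 + 90/(sqrt(-6 + 17))) = 1/(10 + 90/(sqrt(11))) = 1/(10 + 90*(sqrt(11)/11)) = 1/(10 + 90*sqrt(11)/11)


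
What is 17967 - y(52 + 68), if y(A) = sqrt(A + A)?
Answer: 17967 - 4*sqrt(15) ≈ 17952.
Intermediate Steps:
y(A) = sqrt(2)*sqrt(A) (y(A) = sqrt(2*A) = sqrt(2)*sqrt(A))
17967 - y(52 + 68) = 17967 - sqrt(2)*sqrt(52 + 68) = 17967 - sqrt(2)*sqrt(120) = 17967 - sqrt(2)*2*sqrt(30) = 17967 - 4*sqrt(15)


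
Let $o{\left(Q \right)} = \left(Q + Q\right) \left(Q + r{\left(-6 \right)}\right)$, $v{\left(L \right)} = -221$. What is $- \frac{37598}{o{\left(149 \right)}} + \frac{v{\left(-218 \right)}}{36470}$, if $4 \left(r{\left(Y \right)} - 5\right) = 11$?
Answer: $- \frac{251185873}{309739710} \approx -0.81096$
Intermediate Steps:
$r{\left(Y \right)} = \frac{31}{4}$ ($r{\left(Y \right)} = 5 + \frac{1}{4} \cdot 11 = 5 + \frac{11}{4} = \frac{31}{4}$)
$o{\left(Q \right)} = 2 Q \left(\frac{31}{4} + Q\right)$ ($o{\left(Q \right)} = \left(Q + Q\right) \left(Q + \frac{31}{4}\right) = 2 Q \left(\frac{31}{4} + Q\right)$)
$- \frac{37598}{o{\left(149 \right)}} + \frac{v{\left(-218 \right)}}{36470} = - \frac{37598}{\frac{1}{2} \cdot 149 \left(31 + 4 \cdot 149\right)} - \frac{221}{36470} = - \frac{37598}{\frac{1}{2} \cdot 149 \left(31 + 596\right)} - \frac{221}{36470} = - \frac{37598}{\frac{1}{2} \cdot 149 \cdot 627} - \frac{221}{36470} = - \frac{37598}{\frac{93423}{2}} - \frac{221}{36470} = \left(-37598\right) \frac{2}{93423} - \frac{221}{36470} = - \frac{6836}{8493} - \frac{221}{36470} = - \frac{251185873}{309739710}$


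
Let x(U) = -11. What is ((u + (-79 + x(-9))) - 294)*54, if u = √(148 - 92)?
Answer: -20736 + 108*√14 ≈ -20332.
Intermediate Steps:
u = 2*√14 (u = √56 = 2*√14 ≈ 7.4833)
((u + (-79 + x(-9))) - 294)*54 = ((2*√14 + (-79 - 11)) - 294)*54 = ((2*√14 - 90) - 294)*54 = ((-90 + 2*√14) - 294)*54 = (-384 + 2*√14)*54 = -20736 + 108*√14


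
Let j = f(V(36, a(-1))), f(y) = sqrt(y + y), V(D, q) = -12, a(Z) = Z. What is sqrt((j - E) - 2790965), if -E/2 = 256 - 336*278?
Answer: sqrt(-2977269 + 2*I*sqrt(6)) ≈ 0.e-3 + 1725.5*I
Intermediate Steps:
E = 186304 (E = -2*(256 - 336*278) = -2*(256 - 93408) = -2*(-93152) = 186304)
f(y) = sqrt(2)*sqrt(y) (f(y) = sqrt(2*y) = sqrt(2)*sqrt(y))
j = 2*I*sqrt(6) (j = sqrt(2)*sqrt(-12) = sqrt(2)*(2*I*sqrt(3)) = 2*I*sqrt(6) ≈ 4.899*I)
sqrt((j - E) - 2790965) = sqrt((2*I*sqrt(6) - 1*186304) - 2790965) = sqrt((2*I*sqrt(6) - 186304) - 2790965) = sqrt((-186304 + 2*I*sqrt(6)) - 2790965) = sqrt(-2977269 + 2*I*sqrt(6))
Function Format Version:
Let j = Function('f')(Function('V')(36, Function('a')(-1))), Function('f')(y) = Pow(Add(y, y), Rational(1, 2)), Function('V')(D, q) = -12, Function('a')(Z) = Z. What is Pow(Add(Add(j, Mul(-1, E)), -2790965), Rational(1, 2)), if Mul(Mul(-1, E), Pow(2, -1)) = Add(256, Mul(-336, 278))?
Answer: Pow(Add(-2977269, Mul(2, I, Pow(6, Rational(1, 2)))), Rational(1, 2)) ≈ Add(0.e-3, Mul(1725.5, I))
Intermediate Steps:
E = 186304 (E = Mul(-2, Add(256, Mul(-336, 278))) = Mul(-2, Add(256, -93408)) = Mul(-2, -93152) = 186304)
Function('f')(y) = Mul(Pow(2, Rational(1, 2)), Pow(y, Rational(1, 2))) (Function('f')(y) = Pow(Mul(2, y), Rational(1, 2)) = Mul(Pow(2, Rational(1, 2)), Pow(y, Rational(1, 2))))
j = Mul(2, I, Pow(6, Rational(1, 2))) (j = Mul(Pow(2, Rational(1, 2)), Pow(-12, Rational(1, 2))) = Mul(Pow(2, Rational(1, 2)), Mul(2, I, Pow(3, Rational(1, 2)))) = Mul(2, I, Pow(6, Rational(1, 2))) ≈ Mul(4.8990, I))
Pow(Add(Add(j, Mul(-1, E)), -2790965), Rational(1, 2)) = Pow(Add(Add(Mul(2, I, Pow(6, Rational(1, 2))), Mul(-1, 186304)), -2790965), Rational(1, 2)) = Pow(Add(Add(Mul(2, I, Pow(6, Rational(1, 2))), -186304), -2790965), Rational(1, 2)) = Pow(Add(Add(-186304, Mul(2, I, Pow(6, Rational(1, 2)))), -2790965), Rational(1, 2)) = Pow(Add(-2977269, Mul(2, I, Pow(6, Rational(1, 2)))), Rational(1, 2))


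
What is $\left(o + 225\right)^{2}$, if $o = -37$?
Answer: $35344$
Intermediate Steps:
$\left(o + 225\right)^{2} = \left(-37 + 225\right)^{2} = 188^{2} = 35344$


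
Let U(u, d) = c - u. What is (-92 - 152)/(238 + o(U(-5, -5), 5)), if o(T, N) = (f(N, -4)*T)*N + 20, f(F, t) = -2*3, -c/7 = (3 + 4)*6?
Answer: -61/2232 ≈ -0.027330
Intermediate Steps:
c = -294 (c = -7*(3 + 4)*6 = -49*6 = -7*42 = -294)
U(u, d) = -294 - u
f(F, t) = -6
o(T, N) = 20 - 6*N*T (o(T, N) = (-6*T)*N + 20 = -6*N*T + 20 = 20 - 6*N*T)
(-92 - 152)/(238 + o(U(-5, -5), 5)) = (-92 - 152)/(238 + (20 - 6*5*(-294 - 1*(-5)))) = -244/(238 + (20 - 6*5*(-294 + 5))) = -244/(238 + (20 - 6*5*(-289))) = -244/(238 + (20 + 8670)) = -244/(238 + 8690) = -244/8928 = -244*1/8928 = -61/2232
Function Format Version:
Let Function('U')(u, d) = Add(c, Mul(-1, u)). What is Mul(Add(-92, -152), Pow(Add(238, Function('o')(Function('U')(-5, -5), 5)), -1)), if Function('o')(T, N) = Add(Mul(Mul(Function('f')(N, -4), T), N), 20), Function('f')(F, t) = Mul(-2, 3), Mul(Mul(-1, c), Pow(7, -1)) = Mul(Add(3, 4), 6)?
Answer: Rational(-61, 2232) ≈ -0.027330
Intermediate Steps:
c = -294 (c = Mul(-7, Mul(Add(3, 4), 6)) = Mul(-7, Mul(7, 6)) = Mul(-7, 42) = -294)
Function('U')(u, d) = Add(-294, Mul(-1, u))
Function('f')(F, t) = -6
Function('o')(T, N) = Add(20, Mul(-6, N, T)) (Function('o')(T, N) = Add(Mul(Mul(-6, T), N), 20) = Add(Mul(-6, N, T), 20) = Add(20, Mul(-6, N, T)))
Mul(Add(-92, -152), Pow(Add(238, Function('o')(Function('U')(-5, -5), 5)), -1)) = Mul(Add(-92, -152), Pow(Add(238, Add(20, Mul(-6, 5, Add(-294, Mul(-1, -5))))), -1)) = Mul(-244, Pow(Add(238, Add(20, Mul(-6, 5, Add(-294, 5)))), -1)) = Mul(-244, Pow(Add(238, Add(20, Mul(-6, 5, -289))), -1)) = Mul(-244, Pow(Add(238, Add(20, 8670)), -1)) = Mul(-244, Pow(Add(238, 8690), -1)) = Mul(-244, Pow(8928, -1)) = Mul(-244, Rational(1, 8928)) = Rational(-61, 2232)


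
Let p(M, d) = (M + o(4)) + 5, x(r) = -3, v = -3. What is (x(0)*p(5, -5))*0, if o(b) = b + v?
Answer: 0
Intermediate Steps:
o(b) = -3 + b (o(b) = b - 3 = -3 + b)
p(M, d) = 6 + M (p(M, d) = (M + (-3 + 4)) + 5 = (M + 1) + 5 = (1 + M) + 5 = 6 + M)
(x(0)*p(5, -5))*0 = -3*(6 + 5)*0 = -3*11*0 = -33*0 = 0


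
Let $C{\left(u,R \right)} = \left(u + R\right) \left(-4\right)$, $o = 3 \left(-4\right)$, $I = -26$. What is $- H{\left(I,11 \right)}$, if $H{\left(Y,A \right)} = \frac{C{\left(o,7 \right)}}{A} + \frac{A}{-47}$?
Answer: $- \frac{819}{517} \approx -1.5841$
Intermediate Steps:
$o = -12$
$C{\left(u,R \right)} = - 4 R - 4 u$ ($C{\left(u,R \right)} = \left(R + u\right) \left(-4\right) = - 4 R - 4 u$)
$H{\left(Y,A \right)} = \frac{20}{A} - \frac{A}{47}$ ($H{\left(Y,A \right)} = \frac{\left(-4\right) 7 - -48}{A} + \frac{A}{-47} = \frac{-28 + 48}{A} + A \left(- \frac{1}{47}\right) = \frac{20}{A} - \frac{A}{47}$)
$- H{\left(I,11 \right)} = - (\frac{20}{11} - \frac{11}{47}) = \left(-1\right) \frac{819}{517} = - \frac{819}{517}$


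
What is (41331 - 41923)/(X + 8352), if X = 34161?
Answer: -16/1149 ≈ -0.013925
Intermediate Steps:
(41331 - 41923)/(X + 8352) = (41331 - 41923)/(34161 + 8352) = -592/42513 = -592*1/42513 = -16/1149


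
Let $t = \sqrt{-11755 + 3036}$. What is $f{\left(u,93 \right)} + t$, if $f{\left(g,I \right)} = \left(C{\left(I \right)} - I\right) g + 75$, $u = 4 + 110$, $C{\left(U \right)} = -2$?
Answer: $-10755 + i \sqrt{8719} \approx -10755.0 + 93.376 i$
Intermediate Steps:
$t = i \sqrt{8719}$ ($t = \sqrt{-8719} = i \sqrt{8719} \approx 93.376 i$)
$u = 114$
$f{\left(g,I \right)} = 75 + g \left(-2 - I\right)$ ($f{\left(g,I \right)} = \left(-2 - I\right) g + 75 = g \left(-2 - I\right) + 75 = 75 + g \left(-2 - I\right)$)
$f{\left(u,93 \right)} + t = \left(75 - 228 - 93 \cdot 114\right) + i \sqrt{8719} = \left(75 - 228 - 10602\right) + i \sqrt{8719} = -10755 + i \sqrt{8719}$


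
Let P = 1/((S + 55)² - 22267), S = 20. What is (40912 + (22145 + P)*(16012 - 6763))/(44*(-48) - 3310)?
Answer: -3409280393665/90232924 ≈ -37783.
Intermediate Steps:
P = -1/16642 (P = 1/((20 + 55)² - 22267) = 1/(75² - 22267) = 1/(5625 - 22267) = 1/(-16642) = -1/16642 ≈ -6.0089e-5)
(40912 + (22145 + P)*(16012 - 6763))/(44*(-48) - 3310) = (40912 + (22145 - 1/16642)*(16012 - 6763))/(44*(-48) - 3310) = (40912 + (368537089/16642)*9249)/(-2112 - 3310) = (40912 + 3408599536161/16642)/(-5422) = (3409280393665/16642)*(-1/5422) = -3409280393665/90232924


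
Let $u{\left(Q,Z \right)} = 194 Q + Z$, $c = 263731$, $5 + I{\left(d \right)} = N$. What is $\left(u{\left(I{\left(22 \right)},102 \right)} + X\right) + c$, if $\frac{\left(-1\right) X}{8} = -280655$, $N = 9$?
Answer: $2509849$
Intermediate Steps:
$X = 2245240$ ($X = \left(-8\right) \left(-280655\right) = 2245240$)
$I{\left(d \right)} = 4$ ($I{\left(d \right)} = -5 + 9 = 4$)
$u{\left(Q,Z \right)} = Z + 194 Q$
$\left(u{\left(I{\left(22 \right)},102 \right)} + X\right) + c = \left(\left(102 + 194 \cdot 4\right) + 2245240\right) + 263731 = \left(\left(102 + 776\right) + 2245240\right) + 263731 = \left(878 + 2245240\right) + 263731 = 2246118 + 263731 = 2509849$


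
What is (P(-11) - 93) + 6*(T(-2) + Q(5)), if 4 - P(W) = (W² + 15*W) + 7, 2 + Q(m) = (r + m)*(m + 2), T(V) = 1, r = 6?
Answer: 404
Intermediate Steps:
Q(m) = -2 + (2 + m)*(6 + m) (Q(m) = -2 + (6 + m)*(m + 2) = -2 + (6 + m)*(2 + m) = -2 + (2 + m)*(6 + m))
P(W) = -3 - W² - 15*W (P(W) = 4 - ((W² + 15*W) + 7) = 4 - (7 + W² + 15*W) = 4 + (-7 - W² - 15*W) = -3 - W² - 15*W)
(P(-11) - 93) + 6*(T(-2) + Q(5)) = ((-3 - 1*(-11)² - 15*(-11)) - 93) + 6*(1 + (10 + 5² + 8*5)) = ((-3 - 1*121 + 165) - 93) + 6*(1 + (10 + 25 + 40)) = ((-3 - 121 + 165) - 93) + 6*(1 + 75) = (41 - 93) + 6*76 = -52 + 456 = 404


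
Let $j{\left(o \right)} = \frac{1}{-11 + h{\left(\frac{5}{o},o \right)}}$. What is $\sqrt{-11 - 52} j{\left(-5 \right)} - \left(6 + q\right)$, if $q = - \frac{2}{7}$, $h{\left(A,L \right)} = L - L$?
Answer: $- \frac{40}{7} - \frac{3 i \sqrt{7}}{11} \approx -5.7143 - 0.72157 i$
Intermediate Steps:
$h{\left(A,L \right)} = 0$
$q = - \frac{2}{7}$ ($q = \left(-2\right) \frac{1}{7} = - \frac{2}{7} \approx -0.28571$)
$j{\left(o \right)} = - \frac{1}{11}$ ($j{\left(o \right)} = \frac{1}{-11 + 0} = \frac{1}{-11} = - \frac{1}{11}$)
$\sqrt{-11 - 52} j{\left(-5 \right)} - \left(6 + q\right) = \sqrt{-11 - 52} \left(- \frac{1}{11}\right) - \frac{40}{7} = \sqrt{-63} \left(- \frac{1}{11}\right) + \left(-6 + \frac{2}{7}\right) = 3 i \sqrt{7} \left(- \frac{1}{11}\right) - \frac{40}{7} = - \frac{3 i \sqrt{7}}{11} - \frac{40}{7} = - \frac{40}{7} - \frac{3 i \sqrt{7}}{11}$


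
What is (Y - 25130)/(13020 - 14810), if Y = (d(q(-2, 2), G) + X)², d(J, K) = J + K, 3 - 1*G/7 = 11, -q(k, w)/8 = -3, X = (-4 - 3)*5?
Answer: 20641/1790 ≈ 11.531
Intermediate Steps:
X = -35 (X = -7*5 = -35)
q(k, w) = 24 (q(k, w) = -8*(-3) = 24)
G = -56 (G = 21 - 7*11 = 21 - 77 = -56)
Y = 4489 (Y = ((24 - 56) - 35)² = (-32 - 35)² = (-67)² = 4489)
(Y - 25130)/(13020 - 14810) = (4489 - 25130)/(13020 - 14810) = -20641/(-1790) = -20641*(-1/1790) = 20641/1790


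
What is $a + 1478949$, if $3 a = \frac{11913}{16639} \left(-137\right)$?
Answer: $\frac{24607688384}{16639} \approx 1.4789 \cdot 10^{6}$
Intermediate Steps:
$a = - \frac{544027}{16639}$ ($a = \frac{\frac{11913}{16639} \left(-137\right)}{3} = \frac{1}{3} \left(- \frac{1632081}{16639}\right) = - \frac{544027}{16639} \approx -32.696$)
$a + 1478949 = - \frac{544027}{16639} + 1478949 = \frac{24607688384}{16639}$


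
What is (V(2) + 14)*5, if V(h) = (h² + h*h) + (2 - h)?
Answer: 110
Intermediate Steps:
V(h) = 2 - h + 2*h² (V(h) = (h² + h²) + (2 - h) = 2*h² + (2 - h) = 2 - h + 2*h²)
(V(2) + 14)*5 = ((2 - 1*2 + 2*2²) + 14)*5 = ((2 - 2 + 2*4) + 14)*5 = ((2 - 2 + 8) + 14)*5 = (8 + 14)*5 = 22*5 = 110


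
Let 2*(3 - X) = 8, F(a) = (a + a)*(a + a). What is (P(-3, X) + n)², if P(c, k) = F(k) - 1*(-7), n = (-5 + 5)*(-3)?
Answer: 121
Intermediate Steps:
F(a) = 4*a² (F(a) = (2*a)*(2*a) = 4*a²)
X = -1 (X = 3 - ½*8 = 3 - 4 = -1)
n = 0 (n = 0*(-3) = 0)
P(c, k) = 7 + 4*k² (P(c, k) = 4*k² - 1*(-7) = 4*k² + 7 = 7 + 4*k²)
(P(-3, X) + n)² = ((7 + 4*(-1)²) + 0)² = ((7 + 4*1) + 0)² = ((7 + 4) + 0)² = (11 + 0)² = 11² = 121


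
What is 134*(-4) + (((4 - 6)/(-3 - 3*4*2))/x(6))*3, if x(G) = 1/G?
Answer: -1604/3 ≈ -534.67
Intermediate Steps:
x(G) = 1/G
134*(-4) + (((4 - 6)/(-3 - 3*4*2))/x(6))*3 = 134*(-4) + (((4 - 6)/(-3 - 3*4*2))/(1/6))*3 = -536 + ((-2/(-3 - 12*2))/(1/6))*3 = -536 + (-2/(-3 - 24)*6)*3 = -536 + (-2/(-27)*6)*3 = -536 + (-2*(-1/27)*6)*3 = -536 + ((2/27)*6)*3 = -536 + (4/9)*3 = -536 + 4/3 = -1604/3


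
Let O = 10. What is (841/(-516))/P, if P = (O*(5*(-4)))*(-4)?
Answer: -841/412800 ≈ -0.0020373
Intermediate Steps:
P = 800 (P = (10*(5*(-4)))*(-4) = (10*(-20))*(-4) = -200*(-4) = 800)
(841/(-516))/P = (841/(-516))/800 = (841*(-1/516))*(1/800) = -841/516*1/800 = -841/412800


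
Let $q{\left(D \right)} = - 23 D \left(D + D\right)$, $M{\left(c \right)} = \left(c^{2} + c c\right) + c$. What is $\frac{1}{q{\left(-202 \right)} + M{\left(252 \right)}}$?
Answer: $- \frac{1}{1749724} \approx -5.7152 \cdot 10^{-7}$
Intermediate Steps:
$M{\left(c \right)} = c + 2 c^{2}$ ($M{\left(c \right)} = \left(c^{2} + c^{2}\right) + c = 2 c^{2} + c = c + 2 c^{2}$)
$q{\left(D \right)} = - 46 D^{2}$ ($q{\left(D \right)} = - 23 D 2 D = - 23 \cdot 2 D^{2} = - 46 D^{2}$)
$\frac{1}{q{\left(-202 \right)} + M{\left(252 \right)}} = \frac{1}{- 46 \left(-202\right)^{2} + 252 \left(1 + 2 \cdot 252\right)} = \frac{1}{\left(-46\right) 40804 + 252 \left(1 + 504\right)} = \frac{1}{-1876984 + 252 \cdot 505} = \frac{1}{-1876984 + 127260} = \frac{1}{-1749724} = - \frac{1}{1749724}$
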